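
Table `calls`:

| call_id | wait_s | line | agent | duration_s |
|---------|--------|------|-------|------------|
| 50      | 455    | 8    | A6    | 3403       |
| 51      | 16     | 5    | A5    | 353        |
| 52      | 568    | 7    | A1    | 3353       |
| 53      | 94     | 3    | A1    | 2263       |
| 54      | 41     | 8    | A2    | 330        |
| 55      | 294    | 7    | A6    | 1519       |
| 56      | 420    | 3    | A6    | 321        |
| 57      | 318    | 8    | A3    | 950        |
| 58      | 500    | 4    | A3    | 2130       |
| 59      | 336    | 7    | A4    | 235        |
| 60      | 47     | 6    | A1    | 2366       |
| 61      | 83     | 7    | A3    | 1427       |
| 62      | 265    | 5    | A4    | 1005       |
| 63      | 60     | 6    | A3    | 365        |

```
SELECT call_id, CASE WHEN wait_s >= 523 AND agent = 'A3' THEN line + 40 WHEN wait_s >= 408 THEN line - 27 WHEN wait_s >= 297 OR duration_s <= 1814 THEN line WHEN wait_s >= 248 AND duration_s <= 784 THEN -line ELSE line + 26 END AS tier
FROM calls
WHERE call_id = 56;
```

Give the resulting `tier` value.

call_id = 56: wait_s=420, line=3, agent=A6, duration_s=321.
wait_s >= 523 AND agent = 'A3' → false
wait_s >= 408 → true → -24

-24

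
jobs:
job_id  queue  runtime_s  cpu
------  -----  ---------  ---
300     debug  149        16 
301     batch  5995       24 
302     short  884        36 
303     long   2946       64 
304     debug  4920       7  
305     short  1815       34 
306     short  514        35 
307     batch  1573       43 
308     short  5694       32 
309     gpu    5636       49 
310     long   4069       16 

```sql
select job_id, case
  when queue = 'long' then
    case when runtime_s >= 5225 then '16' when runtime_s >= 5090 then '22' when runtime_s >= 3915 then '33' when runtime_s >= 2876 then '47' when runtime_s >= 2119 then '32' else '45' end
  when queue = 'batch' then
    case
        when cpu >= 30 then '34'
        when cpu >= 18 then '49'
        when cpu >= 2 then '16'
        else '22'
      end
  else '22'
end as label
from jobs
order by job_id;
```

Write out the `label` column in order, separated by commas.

job_id=300: queue='debug' → outer ELSE → 22
job_id=301: queue='batch' → inner[cpu >= 18] → 49
job_id=302: queue='short' → outer ELSE → 22
job_id=303: queue='long' → inner[runtime_s >= 2876] → 47
job_id=304: queue='debug' → outer ELSE → 22
job_id=305: queue='short' → outer ELSE → 22
job_id=306: queue='short' → outer ELSE → 22
job_id=307: queue='batch' → inner[cpu >= 30] → 34
job_id=308: queue='short' → outer ELSE → 22
job_id=309: queue='gpu' → outer ELSE → 22
job_id=310: queue='long' → inner[runtime_s >= 3915] → 33

22, 49, 22, 47, 22, 22, 22, 34, 22, 22, 33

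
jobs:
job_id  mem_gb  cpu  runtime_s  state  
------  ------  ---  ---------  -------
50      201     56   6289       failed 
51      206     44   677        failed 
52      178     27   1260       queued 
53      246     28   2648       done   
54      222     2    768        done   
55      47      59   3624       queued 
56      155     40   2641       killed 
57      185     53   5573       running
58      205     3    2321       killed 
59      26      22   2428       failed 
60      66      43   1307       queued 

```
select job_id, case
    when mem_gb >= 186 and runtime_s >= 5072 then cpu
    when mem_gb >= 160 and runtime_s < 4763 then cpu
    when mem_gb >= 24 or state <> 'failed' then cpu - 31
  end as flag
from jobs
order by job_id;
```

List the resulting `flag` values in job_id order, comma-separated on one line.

56, 44, 27, 28, 2, 28, 9, 22, 3, -9, 12

job_id=50: mem_gb >= 186 and runtime_s >= 5072 → 56
job_id=51: mem_gb >= 160 and runtime_s < 4763 → 44
job_id=52: mem_gb >= 160 and runtime_s < 4763 → 27
job_id=53: mem_gb >= 160 and runtime_s < 4763 → 28
job_id=54: mem_gb >= 160 and runtime_s < 4763 → 2
job_id=55: mem_gb >= 24 or state <> 'failed' → 28
job_id=56: mem_gb >= 24 or state <> 'failed' → 9
job_id=57: mem_gb >= 24 or state <> 'failed' → 22
job_id=58: mem_gb >= 160 and runtime_s < 4763 → 3
job_id=59: mem_gb >= 24 or state <> 'failed' → -9
job_id=60: mem_gb >= 24 or state <> 'failed' → 12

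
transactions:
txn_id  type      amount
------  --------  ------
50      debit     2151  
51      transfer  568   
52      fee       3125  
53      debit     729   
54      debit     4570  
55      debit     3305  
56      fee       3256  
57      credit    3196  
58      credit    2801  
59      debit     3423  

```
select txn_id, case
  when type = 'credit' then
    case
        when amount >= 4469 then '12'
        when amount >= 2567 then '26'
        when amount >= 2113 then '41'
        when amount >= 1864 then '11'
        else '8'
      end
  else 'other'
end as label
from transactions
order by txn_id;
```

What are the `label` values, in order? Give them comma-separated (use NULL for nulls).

other, other, other, other, other, other, other, 26, 26, other

txn_id=50: type='debit' → outer ELSE → other
txn_id=51: type='transfer' → outer ELSE → other
txn_id=52: type='fee' → outer ELSE → other
txn_id=53: type='debit' → outer ELSE → other
txn_id=54: type='debit' → outer ELSE → other
txn_id=55: type='debit' → outer ELSE → other
txn_id=56: type='fee' → outer ELSE → other
txn_id=57: type='credit' → inner[amount >= 2567] → 26
txn_id=58: type='credit' → inner[amount >= 2567] → 26
txn_id=59: type='debit' → outer ELSE → other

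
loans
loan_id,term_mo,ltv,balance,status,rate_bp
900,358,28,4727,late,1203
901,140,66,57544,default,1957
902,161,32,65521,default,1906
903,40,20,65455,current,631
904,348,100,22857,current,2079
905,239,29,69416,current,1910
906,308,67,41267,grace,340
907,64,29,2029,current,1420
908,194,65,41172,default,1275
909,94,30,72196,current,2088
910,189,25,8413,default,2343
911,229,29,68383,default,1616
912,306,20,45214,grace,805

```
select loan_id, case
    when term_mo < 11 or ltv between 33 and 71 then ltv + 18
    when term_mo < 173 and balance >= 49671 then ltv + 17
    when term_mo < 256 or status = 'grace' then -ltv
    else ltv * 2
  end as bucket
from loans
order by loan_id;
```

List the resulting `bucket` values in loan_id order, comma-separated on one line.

loan_id=900: ELSE → 56
loan_id=901: term_mo < 11 or ltv between 33 and 71 → 84
loan_id=902: term_mo < 173 and balance >= 49671 → 49
loan_id=903: term_mo < 173 and balance >= 49671 → 37
loan_id=904: ELSE → 200
loan_id=905: term_mo < 256 or status = 'grace' → -29
loan_id=906: term_mo < 11 or ltv between 33 and 71 → 85
loan_id=907: term_mo < 256 or status = 'grace' → -29
loan_id=908: term_mo < 11 or ltv between 33 and 71 → 83
loan_id=909: term_mo < 173 and balance >= 49671 → 47
loan_id=910: term_mo < 256 or status = 'grace' → -25
loan_id=911: term_mo < 256 or status = 'grace' → -29
loan_id=912: term_mo < 256 or status = 'grace' → -20

56, 84, 49, 37, 200, -29, 85, -29, 83, 47, -25, -29, -20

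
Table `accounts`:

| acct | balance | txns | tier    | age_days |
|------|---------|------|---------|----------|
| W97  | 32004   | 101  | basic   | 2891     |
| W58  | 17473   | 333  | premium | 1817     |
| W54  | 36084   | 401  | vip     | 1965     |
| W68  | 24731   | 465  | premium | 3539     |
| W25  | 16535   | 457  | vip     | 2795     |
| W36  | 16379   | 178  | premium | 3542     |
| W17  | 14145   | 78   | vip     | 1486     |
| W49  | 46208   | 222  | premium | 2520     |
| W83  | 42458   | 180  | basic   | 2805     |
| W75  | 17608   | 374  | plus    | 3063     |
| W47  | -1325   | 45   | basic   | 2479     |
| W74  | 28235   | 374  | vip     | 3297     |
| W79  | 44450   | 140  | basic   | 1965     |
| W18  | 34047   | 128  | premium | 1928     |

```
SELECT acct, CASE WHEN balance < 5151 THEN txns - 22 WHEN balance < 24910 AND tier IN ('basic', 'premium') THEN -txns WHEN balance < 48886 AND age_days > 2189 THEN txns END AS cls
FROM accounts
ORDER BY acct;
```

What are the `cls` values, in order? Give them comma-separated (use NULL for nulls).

acct=W17: (no match → NULL) → NULL
acct=W18: (no match → NULL) → NULL
acct=W25: balance < 48886 AND age_days > 2189 → 457
acct=W36: balance < 24910 AND tier IN ('basic', 'premium') → -178
acct=W47: balance < 5151 → 23
acct=W49: balance < 48886 AND age_days > 2189 → 222
acct=W54: (no match → NULL) → NULL
acct=W58: balance < 24910 AND tier IN ('basic', 'premium') → -333
acct=W68: balance < 24910 AND tier IN ('basic', 'premium') → -465
acct=W74: balance < 48886 AND age_days > 2189 → 374
acct=W75: balance < 48886 AND age_days > 2189 → 374
acct=W79: (no match → NULL) → NULL
acct=W83: balance < 48886 AND age_days > 2189 → 180
acct=W97: balance < 48886 AND age_days > 2189 → 101

NULL, NULL, 457, -178, 23, 222, NULL, -333, -465, 374, 374, NULL, 180, 101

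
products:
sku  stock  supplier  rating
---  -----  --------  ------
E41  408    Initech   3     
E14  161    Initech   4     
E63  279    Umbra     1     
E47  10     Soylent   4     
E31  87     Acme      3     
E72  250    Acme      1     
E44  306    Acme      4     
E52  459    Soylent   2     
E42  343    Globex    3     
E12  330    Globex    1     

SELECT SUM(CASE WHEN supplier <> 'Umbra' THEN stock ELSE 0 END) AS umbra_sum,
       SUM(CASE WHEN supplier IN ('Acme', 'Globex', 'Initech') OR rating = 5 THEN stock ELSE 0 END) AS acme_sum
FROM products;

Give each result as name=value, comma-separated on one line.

umbra_sum=2354, acme_sum=1885

[umbra_sum: supplier <> 'Umbra']
sku=E41: ✓ → 408
sku=E14: ✓ → 161
sku=E63: ✗
sku=E47: ✓ → 10
sku=E31: ✓ → 87
sku=E72: ✓ → 250
sku=E44: ✓ → 306
sku=E52: ✓ → 459
sku=E42: ✓ → 343
sku=E12: ✓ → 330
umbra_sum = 408 + 161 + 10 + 87 + 250 + 306 + 459 + 343 + 330 = 2354
—
[acme_sum: supplier IN ('Acme', 'Globex', 'Initech') OR rating = 5]
sku=E41: ✓ → 408
sku=E14: ✓ → 161
sku=E63: ✗
sku=E47: ✗
sku=E31: ✓ → 87
sku=E72: ✓ → 250
sku=E44: ✓ → 306
sku=E52: ✗
sku=E42: ✓ → 343
sku=E12: ✓ → 330
acme_sum = 408 + 161 + 87 + 250 + 306 + 343 + 330 = 1885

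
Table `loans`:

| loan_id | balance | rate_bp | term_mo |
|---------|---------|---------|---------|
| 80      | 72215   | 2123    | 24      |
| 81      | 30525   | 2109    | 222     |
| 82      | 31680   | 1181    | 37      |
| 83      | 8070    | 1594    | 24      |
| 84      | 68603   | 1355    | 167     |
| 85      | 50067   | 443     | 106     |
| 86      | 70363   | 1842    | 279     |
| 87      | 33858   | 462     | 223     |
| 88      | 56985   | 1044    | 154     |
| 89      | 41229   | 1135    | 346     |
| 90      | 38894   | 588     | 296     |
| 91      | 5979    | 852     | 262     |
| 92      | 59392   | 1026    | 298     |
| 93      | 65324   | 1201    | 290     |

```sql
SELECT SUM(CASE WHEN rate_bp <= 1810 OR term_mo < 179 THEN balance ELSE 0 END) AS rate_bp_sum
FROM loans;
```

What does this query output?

loan_id=80: ✓ → 72215
loan_id=81: ✗
loan_id=82: ✓ → 31680
loan_id=83: ✓ → 8070
loan_id=84: ✓ → 68603
loan_id=85: ✓ → 50067
loan_id=86: ✗
loan_id=87: ✓ → 33858
loan_id=88: ✓ → 56985
loan_id=89: ✓ → 41229
loan_id=90: ✓ → 38894
loan_id=91: ✓ → 5979
loan_id=92: ✓ → 59392
loan_id=93: ✓ → 65324
rate_bp_sum = 72215 + 31680 + 8070 + 68603 + 50067 + 33858 + 56985 + 41229 + 38894 + 5979 + 59392 + 65324 = 532296

532296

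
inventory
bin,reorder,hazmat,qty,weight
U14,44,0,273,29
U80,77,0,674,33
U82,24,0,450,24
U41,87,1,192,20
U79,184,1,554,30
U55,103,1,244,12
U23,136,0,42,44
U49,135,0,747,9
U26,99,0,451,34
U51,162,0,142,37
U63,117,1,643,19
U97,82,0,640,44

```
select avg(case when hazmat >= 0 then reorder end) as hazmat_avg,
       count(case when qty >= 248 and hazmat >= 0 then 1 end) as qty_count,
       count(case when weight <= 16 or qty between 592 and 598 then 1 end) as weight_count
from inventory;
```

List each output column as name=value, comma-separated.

[hazmat_avg: hazmat >= 0]
bin=U14: ✓ → 44
bin=U80: ✓ → 77
bin=U82: ✓ → 24
bin=U41: ✓ → 87
bin=U79: ✓ → 184
bin=U55: ✓ → 103
bin=U23: ✓ → 136
bin=U49: ✓ → 135
bin=U26: ✓ → 99
bin=U51: ✓ → 162
bin=U63: ✓ → 117
bin=U97: ✓ → 82
hazmat_avg = (44 + 77 + 24 + 87 + 184 + 103 + 136 + 135 + 99 + 162 + 117 + 82) / 12 = 104.1666666667
—
[qty_count: qty >= 248 and hazmat >= 0]
bin=U14: ✓ → 1
bin=U80: ✓ → 1
bin=U82: ✓ → 1
bin=U41: ✗
bin=U79: ✓ → 1
bin=U55: ✗
bin=U23: ✗
bin=U49: ✓ → 1
bin=U26: ✓ → 1
bin=U51: ✗
bin=U63: ✓ → 1
bin=U97: ✓ → 1
qty_count = COUNT(1, 1, 1, 1, 1, 1, 1, 1) = 8
—
[weight_count: weight <= 16 or qty between 592 and 598]
bin=U14: ✗
bin=U80: ✗
bin=U82: ✗
bin=U41: ✗
bin=U79: ✗
bin=U55: ✓ → 1
bin=U23: ✗
bin=U49: ✓ → 1
bin=U26: ✗
bin=U51: ✗
bin=U63: ✗
bin=U97: ✗
weight_count = COUNT(1, 1) = 2

hazmat_avg=104.1666666667, qty_count=8, weight_count=2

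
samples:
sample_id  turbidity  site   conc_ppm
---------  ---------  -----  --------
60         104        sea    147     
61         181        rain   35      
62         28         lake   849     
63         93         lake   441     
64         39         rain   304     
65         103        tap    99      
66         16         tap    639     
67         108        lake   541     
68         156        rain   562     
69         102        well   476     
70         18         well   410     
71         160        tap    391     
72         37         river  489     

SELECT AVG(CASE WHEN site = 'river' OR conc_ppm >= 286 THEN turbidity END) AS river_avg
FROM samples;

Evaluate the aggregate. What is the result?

75.7

sample_id=60: ✗
sample_id=61: ✗
sample_id=62: ✓ → 28
sample_id=63: ✓ → 93
sample_id=64: ✓ → 39
sample_id=65: ✗
sample_id=66: ✓ → 16
sample_id=67: ✓ → 108
sample_id=68: ✓ → 156
sample_id=69: ✓ → 102
sample_id=70: ✓ → 18
sample_id=71: ✓ → 160
sample_id=72: ✓ → 37
river_avg = (28 + 93 + 39 + 16 + 108 + 156 + 102 + 18 + 160 + 37) / 10 = 75.7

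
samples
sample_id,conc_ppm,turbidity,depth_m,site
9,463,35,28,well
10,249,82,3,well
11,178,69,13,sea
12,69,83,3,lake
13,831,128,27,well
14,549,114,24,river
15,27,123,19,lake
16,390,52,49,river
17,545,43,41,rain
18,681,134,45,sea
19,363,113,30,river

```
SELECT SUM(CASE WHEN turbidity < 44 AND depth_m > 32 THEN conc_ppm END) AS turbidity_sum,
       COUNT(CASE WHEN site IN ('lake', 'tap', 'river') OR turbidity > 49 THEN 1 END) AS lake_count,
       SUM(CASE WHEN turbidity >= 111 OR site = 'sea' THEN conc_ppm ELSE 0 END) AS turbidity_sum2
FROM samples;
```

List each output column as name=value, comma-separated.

turbidity_sum=545, lake_count=9, turbidity_sum2=2629

[turbidity_sum: turbidity < 44 AND depth_m > 32]
sample_id=9: ✗
sample_id=10: ✗
sample_id=11: ✗
sample_id=12: ✗
sample_id=13: ✗
sample_id=14: ✗
sample_id=15: ✗
sample_id=16: ✗
sample_id=17: ✓ → 545
sample_id=18: ✗
sample_id=19: ✗
turbidity_sum = 545
—
[lake_count: site IN ('lake', 'tap', 'river') OR turbidity > 49]
sample_id=9: ✗
sample_id=10: ✓ → 1
sample_id=11: ✓ → 1
sample_id=12: ✓ → 1
sample_id=13: ✓ → 1
sample_id=14: ✓ → 1
sample_id=15: ✓ → 1
sample_id=16: ✓ → 1
sample_id=17: ✗
sample_id=18: ✓ → 1
sample_id=19: ✓ → 1
lake_count = COUNT(1, 1, 1, 1, 1, 1, 1, 1, 1) = 9
—
[turbidity_sum2: turbidity >= 111 OR site = 'sea']
sample_id=9: ✗
sample_id=10: ✗
sample_id=11: ✓ → 178
sample_id=12: ✗
sample_id=13: ✓ → 831
sample_id=14: ✓ → 549
sample_id=15: ✓ → 27
sample_id=16: ✗
sample_id=17: ✗
sample_id=18: ✓ → 681
sample_id=19: ✓ → 363
turbidity_sum2 = 178 + 831 + 549 + 27 + 681 + 363 = 2629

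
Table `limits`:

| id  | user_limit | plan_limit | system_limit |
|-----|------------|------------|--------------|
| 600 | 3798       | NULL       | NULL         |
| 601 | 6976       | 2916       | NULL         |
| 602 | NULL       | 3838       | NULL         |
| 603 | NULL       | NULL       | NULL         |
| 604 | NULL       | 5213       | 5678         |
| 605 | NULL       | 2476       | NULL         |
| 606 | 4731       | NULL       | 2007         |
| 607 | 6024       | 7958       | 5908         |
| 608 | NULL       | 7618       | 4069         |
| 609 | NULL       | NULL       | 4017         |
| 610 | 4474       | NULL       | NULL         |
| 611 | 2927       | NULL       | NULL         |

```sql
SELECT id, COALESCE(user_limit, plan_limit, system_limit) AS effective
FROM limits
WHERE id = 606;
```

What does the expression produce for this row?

id = 606: user_limit=4731, plan_limit=NULL, system_limit=2007.
user_limit=4731 → 4731

4731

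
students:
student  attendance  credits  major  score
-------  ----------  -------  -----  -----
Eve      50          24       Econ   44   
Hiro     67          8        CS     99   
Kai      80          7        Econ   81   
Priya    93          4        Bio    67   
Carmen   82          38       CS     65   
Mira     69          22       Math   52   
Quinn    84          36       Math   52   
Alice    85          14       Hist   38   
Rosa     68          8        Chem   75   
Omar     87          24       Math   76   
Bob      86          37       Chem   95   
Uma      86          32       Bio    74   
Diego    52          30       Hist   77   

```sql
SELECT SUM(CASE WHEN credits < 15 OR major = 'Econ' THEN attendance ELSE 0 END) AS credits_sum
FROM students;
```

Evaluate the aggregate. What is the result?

443

student=Eve: ✓ → 50
student=Hiro: ✓ → 67
student=Kai: ✓ → 80
student=Priya: ✓ → 93
student=Carmen: ✗
student=Mira: ✗
student=Quinn: ✗
student=Alice: ✓ → 85
student=Rosa: ✓ → 68
student=Omar: ✗
student=Bob: ✗
student=Uma: ✗
student=Diego: ✗
credits_sum = 50 + 67 + 80 + 93 + 85 + 68 = 443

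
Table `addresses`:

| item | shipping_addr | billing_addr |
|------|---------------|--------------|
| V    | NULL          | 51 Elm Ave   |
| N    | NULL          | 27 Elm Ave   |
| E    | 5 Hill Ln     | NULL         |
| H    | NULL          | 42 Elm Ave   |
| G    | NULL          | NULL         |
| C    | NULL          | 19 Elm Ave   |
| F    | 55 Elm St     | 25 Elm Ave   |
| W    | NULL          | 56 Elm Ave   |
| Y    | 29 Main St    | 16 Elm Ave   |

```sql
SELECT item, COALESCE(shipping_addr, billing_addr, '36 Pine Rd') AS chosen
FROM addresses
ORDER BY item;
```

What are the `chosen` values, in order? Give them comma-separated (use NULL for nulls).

item=C: shipping_addr=NULL, billing_addr=19 Elm Ave → 19 Elm Ave
item=E: shipping_addr=5 Hill Ln → 5 Hill Ln
item=F: shipping_addr=55 Elm St → 55 Elm St
item=G: shipping_addr=NULL, billing_addr=NULL, → literal 36 Pine Rd → 36 Pine Rd
item=H: shipping_addr=NULL, billing_addr=42 Elm Ave → 42 Elm Ave
item=N: shipping_addr=NULL, billing_addr=27 Elm Ave → 27 Elm Ave
item=V: shipping_addr=NULL, billing_addr=51 Elm Ave → 51 Elm Ave
item=W: shipping_addr=NULL, billing_addr=56 Elm Ave → 56 Elm Ave
item=Y: shipping_addr=29 Main St → 29 Main St

19 Elm Ave, 5 Hill Ln, 55 Elm St, 36 Pine Rd, 42 Elm Ave, 27 Elm Ave, 51 Elm Ave, 56 Elm Ave, 29 Main St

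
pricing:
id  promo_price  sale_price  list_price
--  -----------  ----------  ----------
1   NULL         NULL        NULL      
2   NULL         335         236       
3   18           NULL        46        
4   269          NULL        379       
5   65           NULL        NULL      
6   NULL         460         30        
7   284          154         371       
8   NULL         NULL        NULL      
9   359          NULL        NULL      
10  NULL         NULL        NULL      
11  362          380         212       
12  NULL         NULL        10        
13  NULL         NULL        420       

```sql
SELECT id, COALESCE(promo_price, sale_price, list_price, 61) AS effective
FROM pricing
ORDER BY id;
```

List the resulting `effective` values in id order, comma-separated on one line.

61, 335, 18, 269, 65, 460, 284, 61, 359, 61, 362, 10, 420

id=1: promo_price=NULL, sale_price=NULL, list_price=NULL, → literal 61 → 61
id=2: promo_price=NULL, sale_price=335 → 335
id=3: promo_price=18 → 18
id=4: promo_price=269 → 269
id=5: promo_price=65 → 65
id=6: promo_price=NULL, sale_price=460 → 460
id=7: promo_price=284 → 284
id=8: promo_price=NULL, sale_price=NULL, list_price=NULL, → literal 61 → 61
id=9: promo_price=359 → 359
id=10: promo_price=NULL, sale_price=NULL, list_price=NULL, → literal 61 → 61
id=11: promo_price=362 → 362
id=12: promo_price=NULL, sale_price=NULL, list_price=10 → 10
id=13: promo_price=NULL, sale_price=NULL, list_price=420 → 420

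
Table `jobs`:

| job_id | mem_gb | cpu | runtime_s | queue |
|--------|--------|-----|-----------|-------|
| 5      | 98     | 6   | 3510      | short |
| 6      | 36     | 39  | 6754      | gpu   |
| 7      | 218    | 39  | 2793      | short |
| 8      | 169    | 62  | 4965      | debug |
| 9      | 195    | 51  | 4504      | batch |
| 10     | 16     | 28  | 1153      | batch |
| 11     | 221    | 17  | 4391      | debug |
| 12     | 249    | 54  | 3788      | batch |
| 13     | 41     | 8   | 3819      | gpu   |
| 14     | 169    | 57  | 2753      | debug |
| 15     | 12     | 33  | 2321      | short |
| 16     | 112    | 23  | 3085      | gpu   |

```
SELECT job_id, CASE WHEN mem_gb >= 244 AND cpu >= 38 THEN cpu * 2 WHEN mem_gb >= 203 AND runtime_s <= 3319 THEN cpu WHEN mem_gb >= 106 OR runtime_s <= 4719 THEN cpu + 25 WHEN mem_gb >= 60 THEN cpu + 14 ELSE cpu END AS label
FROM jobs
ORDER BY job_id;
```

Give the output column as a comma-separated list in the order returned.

31, 39, 39, 87, 76, 53, 42, 108, 33, 82, 58, 48

job_id=5: mem_gb >= 106 OR runtime_s <= 4719 → 31
job_id=6: ELSE → 39
job_id=7: mem_gb >= 203 AND runtime_s <= 3319 → 39
job_id=8: mem_gb >= 106 OR runtime_s <= 4719 → 87
job_id=9: mem_gb >= 106 OR runtime_s <= 4719 → 76
job_id=10: mem_gb >= 106 OR runtime_s <= 4719 → 53
job_id=11: mem_gb >= 106 OR runtime_s <= 4719 → 42
job_id=12: mem_gb >= 244 AND cpu >= 38 → 108
job_id=13: mem_gb >= 106 OR runtime_s <= 4719 → 33
job_id=14: mem_gb >= 106 OR runtime_s <= 4719 → 82
job_id=15: mem_gb >= 106 OR runtime_s <= 4719 → 58
job_id=16: mem_gb >= 106 OR runtime_s <= 4719 → 48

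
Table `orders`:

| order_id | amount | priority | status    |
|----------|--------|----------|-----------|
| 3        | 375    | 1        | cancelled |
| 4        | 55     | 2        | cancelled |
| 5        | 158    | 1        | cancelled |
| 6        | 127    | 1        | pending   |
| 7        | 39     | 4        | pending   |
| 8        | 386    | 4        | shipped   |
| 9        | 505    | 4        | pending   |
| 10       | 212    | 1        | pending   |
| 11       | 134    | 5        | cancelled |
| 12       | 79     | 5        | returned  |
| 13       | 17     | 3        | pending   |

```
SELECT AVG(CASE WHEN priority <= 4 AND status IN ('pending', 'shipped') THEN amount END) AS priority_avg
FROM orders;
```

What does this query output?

order_id=3: ✗
order_id=4: ✗
order_id=5: ✗
order_id=6: ✓ → 127
order_id=7: ✓ → 39
order_id=8: ✓ → 386
order_id=9: ✓ → 505
order_id=10: ✓ → 212
order_id=11: ✗
order_id=12: ✗
order_id=13: ✓ → 17
priority_avg = (127 + 39 + 386 + 505 + 212 + 17) / 6 = 214.3333333333

214.3333333333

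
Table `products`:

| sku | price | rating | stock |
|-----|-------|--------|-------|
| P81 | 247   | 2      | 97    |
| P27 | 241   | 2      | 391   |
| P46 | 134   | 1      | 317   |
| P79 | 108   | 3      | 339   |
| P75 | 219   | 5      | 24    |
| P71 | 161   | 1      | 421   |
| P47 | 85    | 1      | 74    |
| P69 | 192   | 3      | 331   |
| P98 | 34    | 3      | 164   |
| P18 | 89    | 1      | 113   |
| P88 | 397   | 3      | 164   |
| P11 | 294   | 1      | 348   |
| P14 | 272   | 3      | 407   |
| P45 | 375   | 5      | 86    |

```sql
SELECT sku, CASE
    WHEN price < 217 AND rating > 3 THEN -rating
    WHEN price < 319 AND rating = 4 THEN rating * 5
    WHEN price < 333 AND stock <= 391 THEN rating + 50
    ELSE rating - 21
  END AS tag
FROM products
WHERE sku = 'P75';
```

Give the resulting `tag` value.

55

sku = P75: price=219, rating=5, stock=24.
price < 217 AND rating > 3 → false
price < 319 AND rating = 4 → false
price < 333 AND stock <= 391 → true → 55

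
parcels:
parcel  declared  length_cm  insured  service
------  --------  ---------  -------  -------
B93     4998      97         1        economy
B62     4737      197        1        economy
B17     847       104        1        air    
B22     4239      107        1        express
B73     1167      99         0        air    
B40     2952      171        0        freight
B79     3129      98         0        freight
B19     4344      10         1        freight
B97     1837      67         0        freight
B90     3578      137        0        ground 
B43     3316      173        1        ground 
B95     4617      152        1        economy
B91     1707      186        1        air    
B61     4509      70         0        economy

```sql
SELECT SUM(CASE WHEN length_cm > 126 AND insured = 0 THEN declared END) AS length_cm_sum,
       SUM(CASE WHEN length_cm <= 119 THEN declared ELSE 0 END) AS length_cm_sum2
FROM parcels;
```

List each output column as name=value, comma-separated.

[length_cm_sum: length_cm > 126 AND insured = 0]
parcel=B93: ✗
parcel=B62: ✗
parcel=B17: ✗
parcel=B22: ✗
parcel=B73: ✗
parcel=B40: ✓ → 2952
parcel=B79: ✗
parcel=B19: ✗
parcel=B97: ✗
parcel=B90: ✓ → 3578
parcel=B43: ✗
parcel=B95: ✗
parcel=B91: ✗
parcel=B61: ✗
length_cm_sum = 2952 + 3578 = 6530
—
[length_cm_sum2: length_cm <= 119]
parcel=B93: ✓ → 4998
parcel=B62: ✗
parcel=B17: ✓ → 847
parcel=B22: ✓ → 4239
parcel=B73: ✓ → 1167
parcel=B40: ✗
parcel=B79: ✓ → 3129
parcel=B19: ✓ → 4344
parcel=B97: ✓ → 1837
parcel=B90: ✗
parcel=B43: ✗
parcel=B95: ✗
parcel=B91: ✗
parcel=B61: ✓ → 4509
length_cm_sum2 = 4998 + 847 + 4239 + 1167 + 3129 + 4344 + 1837 + 4509 = 25070

length_cm_sum=6530, length_cm_sum2=25070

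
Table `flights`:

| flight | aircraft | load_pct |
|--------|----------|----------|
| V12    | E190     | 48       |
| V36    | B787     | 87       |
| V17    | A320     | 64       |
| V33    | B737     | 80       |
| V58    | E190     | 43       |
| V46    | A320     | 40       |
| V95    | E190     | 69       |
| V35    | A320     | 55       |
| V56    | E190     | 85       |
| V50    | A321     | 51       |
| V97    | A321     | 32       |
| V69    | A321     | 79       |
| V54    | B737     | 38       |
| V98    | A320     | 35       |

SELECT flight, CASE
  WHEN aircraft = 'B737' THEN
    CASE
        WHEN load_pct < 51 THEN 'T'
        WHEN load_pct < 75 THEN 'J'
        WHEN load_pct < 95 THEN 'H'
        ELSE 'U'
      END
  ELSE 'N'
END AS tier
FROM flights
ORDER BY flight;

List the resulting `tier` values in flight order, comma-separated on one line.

N, N, H, N, N, N, N, T, N, N, N, N, N, N

flight=V12: aircraft='E190' → outer ELSE → N
flight=V17: aircraft='A320' → outer ELSE → N
flight=V33: aircraft='B737' → inner[load_pct < 95] → H
flight=V35: aircraft='A320' → outer ELSE → N
flight=V36: aircraft='B787' → outer ELSE → N
flight=V46: aircraft='A320' → outer ELSE → N
flight=V50: aircraft='A321' → outer ELSE → N
flight=V54: aircraft='B737' → inner[load_pct < 51] → T
flight=V56: aircraft='E190' → outer ELSE → N
flight=V58: aircraft='E190' → outer ELSE → N
flight=V69: aircraft='A321' → outer ELSE → N
flight=V95: aircraft='E190' → outer ELSE → N
flight=V97: aircraft='A321' → outer ELSE → N
flight=V98: aircraft='A320' → outer ELSE → N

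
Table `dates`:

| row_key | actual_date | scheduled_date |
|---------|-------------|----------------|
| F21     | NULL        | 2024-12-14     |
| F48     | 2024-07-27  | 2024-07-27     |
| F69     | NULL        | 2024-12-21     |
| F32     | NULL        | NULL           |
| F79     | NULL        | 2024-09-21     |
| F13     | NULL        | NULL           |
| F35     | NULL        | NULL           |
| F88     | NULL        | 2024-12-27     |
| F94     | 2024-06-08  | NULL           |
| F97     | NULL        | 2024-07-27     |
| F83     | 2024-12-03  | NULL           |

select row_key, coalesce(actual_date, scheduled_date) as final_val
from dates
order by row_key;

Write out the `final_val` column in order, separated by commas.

NULL, 2024-12-14, NULL, NULL, 2024-07-27, 2024-12-21, 2024-09-21, 2024-12-03, 2024-12-27, 2024-06-08, 2024-07-27

row_key=F13: actual_date=NULL, scheduled_date=NULL (all NULL) → NULL
row_key=F21: actual_date=NULL, scheduled_date=2024-12-14 → 2024-12-14
row_key=F32: actual_date=NULL, scheduled_date=NULL (all NULL) → NULL
row_key=F35: actual_date=NULL, scheduled_date=NULL (all NULL) → NULL
row_key=F48: actual_date=2024-07-27 → 2024-07-27
row_key=F69: actual_date=NULL, scheduled_date=2024-12-21 → 2024-12-21
row_key=F79: actual_date=NULL, scheduled_date=2024-09-21 → 2024-09-21
row_key=F83: actual_date=2024-12-03 → 2024-12-03
row_key=F88: actual_date=NULL, scheduled_date=2024-12-27 → 2024-12-27
row_key=F94: actual_date=2024-06-08 → 2024-06-08
row_key=F97: actual_date=NULL, scheduled_date=2024-07-27 → 2024-07-27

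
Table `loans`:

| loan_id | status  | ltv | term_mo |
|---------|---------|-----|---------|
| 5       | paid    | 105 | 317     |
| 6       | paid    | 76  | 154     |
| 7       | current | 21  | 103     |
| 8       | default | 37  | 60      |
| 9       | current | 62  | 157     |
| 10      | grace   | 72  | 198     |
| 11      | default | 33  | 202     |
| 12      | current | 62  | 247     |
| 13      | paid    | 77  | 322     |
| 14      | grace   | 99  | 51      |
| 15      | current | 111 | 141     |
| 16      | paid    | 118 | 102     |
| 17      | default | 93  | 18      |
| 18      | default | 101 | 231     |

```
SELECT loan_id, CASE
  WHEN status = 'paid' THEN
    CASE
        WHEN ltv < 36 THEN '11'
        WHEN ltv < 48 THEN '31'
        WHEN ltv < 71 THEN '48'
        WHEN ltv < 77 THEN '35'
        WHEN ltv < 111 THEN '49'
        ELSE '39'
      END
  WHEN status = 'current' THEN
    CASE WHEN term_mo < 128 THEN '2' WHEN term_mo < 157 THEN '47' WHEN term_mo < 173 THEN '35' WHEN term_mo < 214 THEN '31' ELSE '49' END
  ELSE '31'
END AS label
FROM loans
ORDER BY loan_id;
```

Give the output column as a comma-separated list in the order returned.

loan_id=5: status='paid' → inner[ltv < 111] → 49
loan_id=6: status='paid' → inner[ltv < 77] → 35
loan_id=7: status='current' → inner[term_mo < 128] → 2
loan_id=8: status='default' → outer ELSE → 31
loan_id=9: status='current' → inner[term_mo < 173] → 35
loan_id=10: status='grace' → outer ELSE → 31
loan_id=11: status='default' → outer ELSE → 31
loan_id=12: status='current' → inner[ELSE] → 49
loan_id=13: status='paid' → inner[ltv < 111] → 49
loan_id=14: status='grace' → outer ELSE → 31
loan_id=15: status='current' → inner[term_mo < 157] → 47
loan_id=16: status='paid' → inner[ELSE] → 39
loan_id=17: status='default' → outer ELSE → 31
loan_id=18: status='default' → outer ELSE → 31

49, 35, 2, 31, 35, 31, 31, 49, 49, 31, 47, 39, 31, 31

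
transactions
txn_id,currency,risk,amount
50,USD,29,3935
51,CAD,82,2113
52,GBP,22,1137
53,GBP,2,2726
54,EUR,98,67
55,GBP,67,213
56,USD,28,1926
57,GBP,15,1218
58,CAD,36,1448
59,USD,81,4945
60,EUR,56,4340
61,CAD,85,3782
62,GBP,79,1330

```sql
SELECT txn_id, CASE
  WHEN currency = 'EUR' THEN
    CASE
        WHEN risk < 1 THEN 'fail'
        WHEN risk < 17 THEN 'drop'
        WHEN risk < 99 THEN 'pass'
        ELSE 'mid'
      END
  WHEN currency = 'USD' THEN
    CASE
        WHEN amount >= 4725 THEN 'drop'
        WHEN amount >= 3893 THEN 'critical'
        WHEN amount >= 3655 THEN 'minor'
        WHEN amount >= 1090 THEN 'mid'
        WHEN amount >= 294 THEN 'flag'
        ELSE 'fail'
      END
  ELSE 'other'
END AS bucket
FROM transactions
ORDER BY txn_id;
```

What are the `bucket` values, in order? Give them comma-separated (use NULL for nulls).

txn_id=50: currency='USD' → inner[amount >= 3893] → critical
txn_id=51: currency='CAD' → outer ELSE → other
txn_id=52: currency='GBP' → outer ELSE → other
txn_id=53: currency='GBP' → outer ELSE → other
txn_id=54: currency='EUR' → inner[risk < 99] → pass
txn_id=55: currency='GBP' → outer ELSE → other
txn_id=56: currency='USD' → inner[amount >= 1090] → mid
txn_id=57: currency='GBP' → outer ELSE → other
txn_id=58: currency='CAD' → outer ELSE → other
txn_id=59: currency='USD' → inner[amount >= 4725] → drop
txn_id=60: currency='EUR' → inner[risk < 99] → pass
txn_id=61: currency='CAD' → outer ELSE → other
txn_id=62: currency='GBP' → outer ELSE → other

critical, other, other, other, pass, other, mid, other, other, drop, pass, other, other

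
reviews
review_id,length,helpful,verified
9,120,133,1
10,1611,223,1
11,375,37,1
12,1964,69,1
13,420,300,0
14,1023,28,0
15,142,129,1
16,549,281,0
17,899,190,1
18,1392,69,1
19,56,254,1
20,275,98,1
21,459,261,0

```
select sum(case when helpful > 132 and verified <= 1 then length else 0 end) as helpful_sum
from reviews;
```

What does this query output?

review_id=9: ✓ → 120
review_id=10: ✓ → 1611
review_id=11: ✗
review_id=12: ✗
review_id=13: ✓ → 420
review_id=14: ✗
review_id=15: ✗
review_id=16: ✓ → 549
review_id=17: ✓ → 899
review_id=18: ✗
review_id=19: ✓ → 56
review_id=20: ✗
review_id=21: ✓ → 459
helpful_sum = 120 + 1611 + 420 + 549 + 899 + 56 + 459 = 4114

4114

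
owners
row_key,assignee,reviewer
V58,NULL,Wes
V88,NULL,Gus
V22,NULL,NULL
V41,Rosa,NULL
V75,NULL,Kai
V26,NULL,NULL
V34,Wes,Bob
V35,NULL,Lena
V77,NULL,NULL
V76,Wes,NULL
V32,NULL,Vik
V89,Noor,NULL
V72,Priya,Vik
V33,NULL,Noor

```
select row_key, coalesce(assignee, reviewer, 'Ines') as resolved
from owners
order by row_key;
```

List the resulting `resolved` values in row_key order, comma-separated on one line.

Ines, Ines, Vik, Noor, Wes, Lena, Rosa, Wes, Priya, Kai, Wes, Ines, Gus, Noor

row_key=V22: assignee=NULL, reviewer=NULL, → literal Ines → Ines
row_key=V26: assignee=NULL, reviewer=NULL, → literal Ines → Ines
row_key=V32: assignee=NULL, reviewer=Vik → Vik
row_key=V33: assignee=NULL, reviewer=Noor → Noor
row_key=V34: assignee=Wes → Wes
row_key=V35: assignee=NULL, reviewer=Lena → Lena
row_key=V41: assignee=Rosa → Rosa
row_key=V58: assignee=NULL, reviewer=Wes → Wes
row_key=V72: assignee=Priya → Priya
row_key=V75: assignee=NULL, reviewer=Kai → Kai
row_key=V76: assignee=Wes → Wes
row_key=V77: assignee=NULL, reviewer=NULL, → literal Ines → Ines
row_key=V88: assignee=NULL, reviewer=Gus → Gus
row_key=V89: assignee=Noor → Noor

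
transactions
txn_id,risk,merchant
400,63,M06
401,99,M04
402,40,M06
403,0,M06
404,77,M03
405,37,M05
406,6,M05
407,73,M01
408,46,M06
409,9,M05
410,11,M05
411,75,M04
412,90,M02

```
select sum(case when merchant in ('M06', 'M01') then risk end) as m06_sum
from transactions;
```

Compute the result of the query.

txn_id=400: ✓ → 63
txn_id=401: ✗
txn_id=402: ✓ → 40
txn_id=403: ✓ → 0
txn_id=404: ✗
txn_id=405: ✗
txn_id=406: ✗
txn_id=407: ✓ → 73
txn_id=408: ✓ → 46
txn_id=409: ✗
txn_id=410: ✗
txn_id=411: ✗
txn_id=412: ✗
m06_sum = 63 + 40 + 73 + 46 = 222

222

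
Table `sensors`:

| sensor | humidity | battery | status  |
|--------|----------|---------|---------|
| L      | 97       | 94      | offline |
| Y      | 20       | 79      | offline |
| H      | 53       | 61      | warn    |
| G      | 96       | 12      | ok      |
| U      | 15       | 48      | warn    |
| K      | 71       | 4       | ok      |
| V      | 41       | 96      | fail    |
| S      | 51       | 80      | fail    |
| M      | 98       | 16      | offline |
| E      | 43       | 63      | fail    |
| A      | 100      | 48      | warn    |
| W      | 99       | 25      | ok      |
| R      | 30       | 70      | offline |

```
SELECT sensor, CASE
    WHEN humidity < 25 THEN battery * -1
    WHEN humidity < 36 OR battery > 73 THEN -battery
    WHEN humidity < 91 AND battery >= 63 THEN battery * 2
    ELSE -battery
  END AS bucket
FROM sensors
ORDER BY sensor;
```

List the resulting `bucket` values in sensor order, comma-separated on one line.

-48, 126, -12, -61, -4, -94, -16, -70, -80, -48, -96, -25, -79

sensor=A: ELSE → -48
sensor=E: humidity < 91 AND battery >= 63 → 126
sensor=G: ELSE → -12
sensor=H: ELSE → -61
sensor=K: ELSE → -4
sensor=L: humidity < 36 OR battery > 73 → -94
sensor=M: ELSE → -16
sensor=R: humidity < 36 OR battery > 73 → -70
sensor=S: humidity < 36 OR battery > 73 → -80
sensor=U: humidity < 25 → -48
sensor=V: humidity < 36 OR battery > 73 → -96
sensor=W: ELSE → -25
sensor=Y: humidity < 25 → -79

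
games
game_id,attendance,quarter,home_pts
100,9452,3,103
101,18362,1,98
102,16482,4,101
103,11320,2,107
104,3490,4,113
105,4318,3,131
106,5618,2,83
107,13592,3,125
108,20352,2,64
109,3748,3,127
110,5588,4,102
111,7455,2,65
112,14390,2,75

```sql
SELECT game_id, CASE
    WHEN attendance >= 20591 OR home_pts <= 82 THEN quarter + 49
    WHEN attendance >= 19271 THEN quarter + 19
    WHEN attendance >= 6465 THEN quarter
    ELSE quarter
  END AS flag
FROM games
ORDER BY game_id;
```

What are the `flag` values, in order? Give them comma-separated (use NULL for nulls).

game_id=100: attendance >= 6465 → 3
game_id=101: attendance >= 6465 → 1
game_id=102: attendance >= 6465 → 4
game_id=103: attendance >= 6465 → 2
game_id=104: ELSE → 4
game_id=105: ELSE → 3
game_id=106: ELSE → 2
game_id=107: attendance >= 6465 → 3
game_id=108: attendance >= 20591 OR home_pts <= 82 → 51
game_id=109: ELSE → 3
game_id=110: ELSE → 4
game_id=111: attendance >= 20591 OR home_pts <= 82 → 51
game_id=112: attendance >= 20591 OR home_pts <= 82 → 51

3, 1, 4, 2, 4, 3, 2, 3, 51, 3, 4, 51, 51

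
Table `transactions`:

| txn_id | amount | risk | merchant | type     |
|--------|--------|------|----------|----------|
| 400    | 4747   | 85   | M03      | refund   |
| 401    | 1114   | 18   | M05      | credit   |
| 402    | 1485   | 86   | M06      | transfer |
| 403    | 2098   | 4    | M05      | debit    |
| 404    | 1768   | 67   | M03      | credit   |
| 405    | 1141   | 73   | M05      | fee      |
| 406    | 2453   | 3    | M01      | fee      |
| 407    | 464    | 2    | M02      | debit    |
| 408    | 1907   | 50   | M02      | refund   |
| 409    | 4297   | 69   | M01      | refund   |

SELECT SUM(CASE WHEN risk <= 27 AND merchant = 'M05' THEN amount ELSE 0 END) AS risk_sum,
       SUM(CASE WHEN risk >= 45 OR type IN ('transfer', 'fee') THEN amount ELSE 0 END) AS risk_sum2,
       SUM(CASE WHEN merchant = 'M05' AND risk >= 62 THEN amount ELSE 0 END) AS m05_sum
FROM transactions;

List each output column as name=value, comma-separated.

[risk_sum: risk <= 27 AND merchant = 'M05']
txn_id=400: ✗
txn_id=401: ✓ → 1114
txn_id=402: ✗
txn_id=403: ✓ → 2098
txn_id=404: ✗
txn_id=405: ✗
txn_id=406: ✗
txn_id=407: ✗
txn_id=408: ✗
txn_id=409: ✗
risk_sum = 1114 + 2098 = 3212
—
[risk_sum2: risk >= 45 OR type IN ('transfer', 'fee')]
txn_id=400: ✓ → 4747
txn_id=401: ✗
txn_id=402: ✓ → 1485
txn_id=403: ✗
txn_id=404: ✓ → 1768
txn_id=405: ✓ → 1141
txn_id=406: ✓ → 2453
txn_id=407: ✗
txn_id=408: ✓ → 1907
txn_id=409: ✓ → 4297
risk_sum2 = 4747 + 1485 + 1768 + 1141 + 2453 + 1907 + 4297 = 17798
—
[m05_sum: merchant = 'M05' AND risk >= 62]
txn_id=400: ✗
txn_id=401: ✗
txn_id=402: ✗
txn_id=403: ✗
txn_id=404: ✗
txn_id=405: ✓ → 1141
txn_id=406: ✗
txn_id=407: ✗
txn_id=408: ✗
txn_id=409: ✗
m05_sum = 1141

risk_sum=3212, risk_sum2=17798, m05_sum=1141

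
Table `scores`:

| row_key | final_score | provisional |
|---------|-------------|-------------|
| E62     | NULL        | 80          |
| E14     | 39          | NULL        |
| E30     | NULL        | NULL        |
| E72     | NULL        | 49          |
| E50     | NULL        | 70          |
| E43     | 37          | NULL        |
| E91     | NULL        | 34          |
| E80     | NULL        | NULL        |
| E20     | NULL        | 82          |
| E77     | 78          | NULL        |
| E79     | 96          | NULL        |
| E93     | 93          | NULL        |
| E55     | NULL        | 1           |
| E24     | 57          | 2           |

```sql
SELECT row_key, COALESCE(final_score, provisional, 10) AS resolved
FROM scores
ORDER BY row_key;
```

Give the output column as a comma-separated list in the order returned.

39, 82, 57, 10, 37, 70, 1, 80, 49, 78, 96, 10, 34, 93

row_key=E14: final_score=39 → 39
row_key=E20: final_score=NULL, provisional=82 → 82
row_key=E24: final_score=57 → 57
row_key=E30: final_score=NULL, provisional=NULL, → literal 10 → 10
row_key=E43: final_score=37 → 37
row_key=E50: final_score=NULL, provisional=70 → 70
row_key=E55: final_score=NULL, provisional=1 → 1
row_key=E62: final_score=NULL, provisional=80 → 80
row_key=E72: final_score=NULL, provisional=49 → 49
row_key=E77: final_score=78 → 78
row_key=E79: final_score=96 → 96
row_key=E80: final_score=NULL, provisional=NULL, → literal 10 → 10
row_key=E91: final_score=NULL, provisional=34 → 34
row_key=E93: final_score=93 → 93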